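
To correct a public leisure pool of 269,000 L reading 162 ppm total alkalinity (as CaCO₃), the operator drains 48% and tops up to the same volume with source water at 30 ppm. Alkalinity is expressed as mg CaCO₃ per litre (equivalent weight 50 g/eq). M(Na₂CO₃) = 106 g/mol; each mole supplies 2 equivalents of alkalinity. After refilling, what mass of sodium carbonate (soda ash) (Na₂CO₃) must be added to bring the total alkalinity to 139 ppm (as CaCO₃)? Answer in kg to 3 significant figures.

11.5 kg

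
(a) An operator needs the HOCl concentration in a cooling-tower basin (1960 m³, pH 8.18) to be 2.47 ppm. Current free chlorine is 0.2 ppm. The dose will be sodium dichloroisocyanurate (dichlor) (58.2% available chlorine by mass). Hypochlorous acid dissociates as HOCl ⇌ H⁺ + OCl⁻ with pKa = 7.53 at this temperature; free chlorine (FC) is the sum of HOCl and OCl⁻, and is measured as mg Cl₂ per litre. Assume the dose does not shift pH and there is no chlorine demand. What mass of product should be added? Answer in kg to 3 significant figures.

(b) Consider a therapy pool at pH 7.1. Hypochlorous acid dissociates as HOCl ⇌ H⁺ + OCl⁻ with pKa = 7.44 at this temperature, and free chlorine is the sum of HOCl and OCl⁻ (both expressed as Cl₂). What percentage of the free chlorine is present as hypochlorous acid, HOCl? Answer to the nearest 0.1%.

(a) 44.8 kg; (b) 68.6%

(a) Volume: 1960 m³ = 1,960,000 L.
(a) [OCl⁻]/[HOCl] = 10^(pH − pKa) = 10^(8.18 − 7.53) = 4.467; fraction as HOCl = 1/(1 + 4.467) = 0.1829.
(a) Free chlorine required for 2.47 ppm HOCl: 2.47 / 0.1829 = 13.5 ppm.
(a) FC to add: 13.5 − 0.2 = 13.3 mg/L as Cl₂.
(a) Cl₂ equivalent: 13.3 mg/L × 1,960,000 L = 26,070 g.
(a) Product at 58.2% available Cl: 26,070 / 0.582 = 44,800 g.

(b) [OCl⁻]/[HOCl] = 10^(pH − pKa) = 10^(7.1 − 7.44) = 10^-0.34 = 0.4571.
(b) Fraction as HOCl = 1 / (1 + 0.4571) = 0.6863.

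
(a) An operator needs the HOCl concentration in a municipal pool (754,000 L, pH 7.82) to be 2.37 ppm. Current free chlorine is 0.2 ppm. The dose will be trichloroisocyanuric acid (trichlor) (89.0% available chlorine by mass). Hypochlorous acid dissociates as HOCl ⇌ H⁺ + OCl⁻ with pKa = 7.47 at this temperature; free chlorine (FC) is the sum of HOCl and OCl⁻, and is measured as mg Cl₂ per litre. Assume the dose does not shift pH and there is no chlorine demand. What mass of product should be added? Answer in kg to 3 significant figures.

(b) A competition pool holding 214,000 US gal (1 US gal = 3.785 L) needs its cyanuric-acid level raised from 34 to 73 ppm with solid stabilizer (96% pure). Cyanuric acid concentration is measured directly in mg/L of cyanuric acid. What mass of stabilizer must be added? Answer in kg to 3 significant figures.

(a) [OCl⁻]/[HOCl] = 10^(pH − pKa) = 10^(7.82 − 7.47) = 2.239; fraction as HOCl = 1/(1 + 2.239) = 0.3088.
(a) Free chlorine required for 2.37 ppm HOCl: 2.37 / 0.3088 = 7.676 ppm.
(a) FC to add: 7.676 − 0.2 = 7.476 mg/L as Cl₂.
(a) Cl₂ equivalent: 7.476 mg/L × 754,000 L = 5637 g.
(a) Product at 89.0% available Cl: 5637 / 0.89 = 6333 g.

(b) Volume: 214,000 US gal × 3.785 L/gal = 809,990 L.
(b) CYA to add: (73 − 34) = 39 mg/L × 809,990 L = 31,590 g cyanuric acid.
(b) At 96% purity: 31,590 / 0.96 = 32,910 g product.

(a) 6.33 kg; (b) 32.9 kg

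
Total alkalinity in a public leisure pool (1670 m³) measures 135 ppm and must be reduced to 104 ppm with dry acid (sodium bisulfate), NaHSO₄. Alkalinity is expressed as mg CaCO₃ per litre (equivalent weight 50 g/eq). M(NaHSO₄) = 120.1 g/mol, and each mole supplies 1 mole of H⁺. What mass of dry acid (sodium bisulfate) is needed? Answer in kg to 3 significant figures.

124 kg

Volume: 1670 m³ = 1,670,000 L.
Alkalinity to neutralize: (135 − 104) = 31 mg/L as CaCO₃ × 1,670,000 L = 51,770 g as CaCO₃.
Equivalents of H⁺ required: 51,770 ÷ 50 g/eq = 1035 eq = 1035 mol NaHSO₄.
Mass of NaHSO₄: 1035 × 120.1 = 124,400 g.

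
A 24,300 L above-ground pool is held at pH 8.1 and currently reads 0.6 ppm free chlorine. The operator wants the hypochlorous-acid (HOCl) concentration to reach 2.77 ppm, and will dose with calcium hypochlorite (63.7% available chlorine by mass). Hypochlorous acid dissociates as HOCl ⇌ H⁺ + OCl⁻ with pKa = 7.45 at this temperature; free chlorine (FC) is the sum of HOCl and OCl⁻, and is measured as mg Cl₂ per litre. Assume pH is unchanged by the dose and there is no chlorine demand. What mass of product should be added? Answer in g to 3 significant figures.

555 g

[OCl⁻]/[HOCl] = 10^(pH − pKa) = 10^(8.1 − 7.45) = 4.467; fraction as HOCl = 1/(1 + 4.467) = 0.1829.
Free chlorine required for 2.77 ppm HOCl: 2.77 / 0.1829 = 15.14 ppm.
FC to add: 15.14 − 0.6 = 14.54 mg/L as Cl₂.
Cl₂ equivalent: 14.54 mg/L × 24,300 L = 353.4 g.
Product at 63.7% available Cl: 353.4 / 0.637 = 554.8 g.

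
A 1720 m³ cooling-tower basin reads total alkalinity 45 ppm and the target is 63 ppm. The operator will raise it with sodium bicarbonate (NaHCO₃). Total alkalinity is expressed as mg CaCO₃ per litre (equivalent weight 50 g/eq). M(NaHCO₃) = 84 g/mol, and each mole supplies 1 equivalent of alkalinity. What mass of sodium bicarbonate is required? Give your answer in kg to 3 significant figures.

52.0 kg

Volume: 1720 m³ = 1,720,000 L.
Alkalinity to add: (63 − 45) = 18 mg/L as CaCO₃ × 1,720,000 L = 30,960 g as CaCO₃.
Equivalents: 30,960 g ÷ 50 g/eq = 619.2 eq.
NaHCO₃ supplies 1 eq per mole → 619.2 mol.
Mass: 619.2 mol × 84 g/mol = 52,010 g.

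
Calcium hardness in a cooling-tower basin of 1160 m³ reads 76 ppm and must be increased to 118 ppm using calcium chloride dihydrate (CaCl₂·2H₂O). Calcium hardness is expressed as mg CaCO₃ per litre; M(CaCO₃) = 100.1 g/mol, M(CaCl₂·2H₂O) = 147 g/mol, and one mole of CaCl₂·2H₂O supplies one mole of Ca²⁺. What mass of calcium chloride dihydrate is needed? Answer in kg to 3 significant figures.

71.5 kg

Volume: 1160 m³ = 1,160,000 L.
Hardness to add: (118 − 76) = 42 mg/L as CaCO₃ × 1,160,000 L = 48,720 g as CaCO₃.
Moles of Ca²⁺ (1 mol Ca²⁺ ≡ 1 mol CaCO₃): 48,720 / 100.1 g/mol = 486.7 mol.
Mass of CaCl₂·2H₂O: 486.7 × 147 = 71,550 g.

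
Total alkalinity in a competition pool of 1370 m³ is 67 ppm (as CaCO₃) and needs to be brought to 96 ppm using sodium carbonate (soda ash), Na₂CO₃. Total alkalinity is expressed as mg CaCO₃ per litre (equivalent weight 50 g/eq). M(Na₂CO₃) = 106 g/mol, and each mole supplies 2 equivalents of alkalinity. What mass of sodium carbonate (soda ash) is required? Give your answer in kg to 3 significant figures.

Volume: 1370 m³ = 1,370,000 L.
Alkalinity to add: (96 − 67) = 29 mg/L as CaCO₃ × 1,370,000 L = 39,730 g as CaCO₃.
Equivalents: 39,730 g ÷ 50 g/eq = 794.6 eq.
Each mole of Na₂CO₃ supplies 2 eq, so 794.6 / 2 = 397.3 mol.
Mass: 397.3 mol × 106 g/mol = 42,110 g.

42.1 kg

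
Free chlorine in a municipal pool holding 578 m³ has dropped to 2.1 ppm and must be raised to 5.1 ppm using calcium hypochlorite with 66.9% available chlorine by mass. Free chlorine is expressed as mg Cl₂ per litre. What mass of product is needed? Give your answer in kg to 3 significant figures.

Volume: 578 m³ = 578,000 L.
Chlorine deficit: 5.1 − 2.1 = 3 ppm = 3 mg/L as Cl₂.
Cl₂ equivalent needed: 3 mg/L × 578,000 L = 1,734,000 mg = 1734 g.
Product at 66.9% available chlorine: 1734 / 0.669 = 2592 g.

2.59 kg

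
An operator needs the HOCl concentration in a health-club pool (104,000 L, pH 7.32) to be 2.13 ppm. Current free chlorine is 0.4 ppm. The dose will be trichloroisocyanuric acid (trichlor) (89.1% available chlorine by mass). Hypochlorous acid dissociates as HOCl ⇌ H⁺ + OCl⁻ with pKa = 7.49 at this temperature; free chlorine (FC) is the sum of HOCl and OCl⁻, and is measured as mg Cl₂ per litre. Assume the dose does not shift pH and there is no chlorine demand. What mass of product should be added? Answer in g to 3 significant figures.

[OCl⁻]/[HOCl] = 10^(pH − pKa) = 10^(7.32 − 7.49) = 0.6761; fraction as HOCl = 1/(1 + 0.6761) = 0.5966.
Free chlorine required for 2.13 ppm HOCl: 2.13 / 0.5966 = 3.57 ppm.
FC to add: 3.57 − 0.4 = 3.17 mg/L as Cl₂.
Cl₂ equivalent: 3.17 mg/L × 104,000 L = 329.7 g.
Product at 89.1% available Cl: 329.7 / 0.891 = 370 g.

370 g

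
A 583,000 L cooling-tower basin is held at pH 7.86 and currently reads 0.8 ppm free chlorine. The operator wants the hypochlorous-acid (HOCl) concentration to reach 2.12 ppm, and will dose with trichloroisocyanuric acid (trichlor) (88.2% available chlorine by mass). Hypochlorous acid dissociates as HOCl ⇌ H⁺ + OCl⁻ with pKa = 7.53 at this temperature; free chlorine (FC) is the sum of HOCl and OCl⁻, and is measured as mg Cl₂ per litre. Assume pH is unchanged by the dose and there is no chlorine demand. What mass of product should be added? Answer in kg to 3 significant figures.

[OCl⁻]/[HOCl] = 10^(pH − pKa) = 10^(7.86 − 7.53) = 2.138; fraction as HOCl = 1/(1 + 2.138) = 0.3187.
Free chlorine required for 2.12 ppm HOCl: 2.12 / 0.3187 = 6.652 ppm.
FC to add: 6.652 − 0.8 = 5.852 mg/L as Cl₂.
Cl₂ equivalent: 5.852 mg/L × 583,000 L = 3412 g.
Product at 88.2% available Cl: 3412 / 0.882 = 3868 g.

3.87 kg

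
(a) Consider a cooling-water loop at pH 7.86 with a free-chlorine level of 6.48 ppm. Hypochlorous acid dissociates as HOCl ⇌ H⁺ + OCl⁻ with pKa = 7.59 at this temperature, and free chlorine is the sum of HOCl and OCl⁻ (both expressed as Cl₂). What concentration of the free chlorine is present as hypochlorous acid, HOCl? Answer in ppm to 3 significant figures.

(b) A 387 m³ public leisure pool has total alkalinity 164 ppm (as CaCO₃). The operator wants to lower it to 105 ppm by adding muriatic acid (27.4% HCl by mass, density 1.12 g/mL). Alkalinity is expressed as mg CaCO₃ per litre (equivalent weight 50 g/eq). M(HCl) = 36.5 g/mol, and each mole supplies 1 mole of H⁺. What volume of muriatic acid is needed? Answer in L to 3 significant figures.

(a) [OCl⁻]/[HOCl] = 10^(pH − pKa) = 10^(7.86 − 7.59) = 10^0.27 = 1.862.
(a) Fraction as HOCl = 1 / (1 + 1.862) = 0.3494.
(a) HOCl = 0.3494 × 6.48 ppm = 2.264 ppm.

(b) Volume: 387 m³ = 387,000 L.
(b) Alkalinity to neutralize: (164 − 105) = 59 mg/L as CaCO₃ × 387,000 L = 22,830 g as CaCO₃.
(b) Equivalents of H⁺ required: 22,830 ÷ 50 g/eq = 456.7 eq = 456.7 mol HCl.
(b) Mass of HCl: 456.7 × 36.5 = 16,670 g.
(b) Mass of 27.4% solution: 16,670 / 0.274 = 60,830 g.
(b) Volume: 60,830 g ÷ 1.12 g/mL = 54,310 mL.

(a) 2.26 ppm; (b) 54.3 L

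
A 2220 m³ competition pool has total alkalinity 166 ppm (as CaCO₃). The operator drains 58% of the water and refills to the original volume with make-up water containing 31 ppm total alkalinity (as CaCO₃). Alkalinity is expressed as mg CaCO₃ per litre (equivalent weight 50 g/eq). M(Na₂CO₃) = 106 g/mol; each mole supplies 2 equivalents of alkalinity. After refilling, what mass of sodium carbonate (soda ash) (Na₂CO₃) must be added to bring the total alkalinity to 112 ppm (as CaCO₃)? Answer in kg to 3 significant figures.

Volume: 2220 m³ = 2,220,000 L.
After draining 58% and refilling: 166 × 0.42 + 31 × 0.58 = 87.7 ppm.
Deficit to target: 112 − 87.7 = 24.3 mg/L.
As CaCO₃: 24.3 mg/L × 2,220,000 L = 53,950 g; ÷ 50 g/eq ÷ 2 = 539.5 mol Na₂CO₃.
Mass: 539.5 × 106 = 57,180 g.

57.2 kg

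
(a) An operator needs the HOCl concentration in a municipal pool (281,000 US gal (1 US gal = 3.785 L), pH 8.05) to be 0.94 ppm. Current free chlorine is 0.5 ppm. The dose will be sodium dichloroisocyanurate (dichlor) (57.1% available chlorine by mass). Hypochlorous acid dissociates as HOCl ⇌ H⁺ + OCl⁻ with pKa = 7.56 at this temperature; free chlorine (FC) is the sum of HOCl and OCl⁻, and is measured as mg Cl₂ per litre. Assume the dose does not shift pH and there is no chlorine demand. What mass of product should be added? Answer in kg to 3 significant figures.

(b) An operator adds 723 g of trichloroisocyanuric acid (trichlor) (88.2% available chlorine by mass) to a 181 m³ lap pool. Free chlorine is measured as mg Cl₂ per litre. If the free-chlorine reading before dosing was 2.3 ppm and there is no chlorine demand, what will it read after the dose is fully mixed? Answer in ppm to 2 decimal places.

(a) Volume: 281,000 US gal × 3.785 L/gal = 1,063,585 L.
(a) [OCl⁻]/[HOCl] = 10^(pH − pKa) = 10^(8.05 − 7.56) = 3.09; fraction as HOCl = 1/(1 + 3.09) = 0.2445.
(a) Free chlorine required for 0.94 ppm HOCl: 0.94 / 0.2445 = 3.845 ppm.
(a) FC to add: 3.845 − 0.5 = 3.345 mg/L as Cl₂.
(a) Cl₂ equivalent: 3.345 mg/L × 1,063,585 L = 3558 g.
(a) Product at 57.1% available Cl: 3558 / 0.571 = 6230 g.

(b) Volume: 181 m³ = 181,000 L.
(b) Available chlorine delivered: 723 g × 0.882 = 637.7 g as Cl₂.
(b) Concentration rise: 637.7 g / 181,000 L = 3.523 mg/L = 3.52 ppm.
(b) Final FC: 2.3 + 3.52 = 5.82 ppm.

(a) 6.23 kg; (b) 5.82 ppm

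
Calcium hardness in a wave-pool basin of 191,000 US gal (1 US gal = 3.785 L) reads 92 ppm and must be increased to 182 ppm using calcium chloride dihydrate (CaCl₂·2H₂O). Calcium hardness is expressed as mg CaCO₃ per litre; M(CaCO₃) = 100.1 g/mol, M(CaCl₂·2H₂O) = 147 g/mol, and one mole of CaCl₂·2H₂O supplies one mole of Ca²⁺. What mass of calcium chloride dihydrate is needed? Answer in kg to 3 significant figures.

95.5 kg

Volume: 191,000 US gal × 3.785 L/gal = 722,935 L.
Hardness to add: (182 − 92) = 90 mg/L as CaCO₃ × 722,935 L = 65,060 g as CaCO₃.
Moles of Ca²⁺ (1 mol Ca²⁺ ≡ 1 mol CaCO₃): 65,060 / 100.1 g/mol = 650 mol.
Mass of CaCl₂·2H₂O: 650 × 147 = 95,550 g.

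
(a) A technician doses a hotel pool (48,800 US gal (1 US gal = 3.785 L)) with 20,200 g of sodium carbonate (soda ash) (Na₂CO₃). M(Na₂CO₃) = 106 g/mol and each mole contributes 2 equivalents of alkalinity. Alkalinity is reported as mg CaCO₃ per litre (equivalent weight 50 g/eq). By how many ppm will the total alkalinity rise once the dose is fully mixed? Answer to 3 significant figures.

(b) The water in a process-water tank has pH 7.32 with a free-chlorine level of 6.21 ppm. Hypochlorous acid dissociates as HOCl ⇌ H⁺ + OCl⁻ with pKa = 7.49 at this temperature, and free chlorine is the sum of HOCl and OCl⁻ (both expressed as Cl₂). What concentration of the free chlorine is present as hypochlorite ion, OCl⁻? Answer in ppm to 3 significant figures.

(a) Volume: 48,800 US gal × 3.785 L/gal = 184,708 L.
(a) Moles of Na₂CO₃: 20,200 g ÷ 106 g/mol = 190.6 mol → 381.1 eq of alkalinity.
(a) As CaCO₃: 381.1 eq × 50 g/eq = 19,060 g.
(a) Rise: 19,060 g / 184,708 L × 1000 = 103.2 mg/L.

(b) [OCl⁻]/[HOCl] = 10^(pH − pKa) = 10^(7.32 − 7.49) = 10^-0.17 = 0.6761.
(b) Fraction as HOCl = 1 / (1 + 0.6761) = 0.5966.
(b) OCl⁻ = (1 − 0.5966) × 6.21 ppm = 2.505 ppm.

(a) 103 ppm; (b) 2.50 ppm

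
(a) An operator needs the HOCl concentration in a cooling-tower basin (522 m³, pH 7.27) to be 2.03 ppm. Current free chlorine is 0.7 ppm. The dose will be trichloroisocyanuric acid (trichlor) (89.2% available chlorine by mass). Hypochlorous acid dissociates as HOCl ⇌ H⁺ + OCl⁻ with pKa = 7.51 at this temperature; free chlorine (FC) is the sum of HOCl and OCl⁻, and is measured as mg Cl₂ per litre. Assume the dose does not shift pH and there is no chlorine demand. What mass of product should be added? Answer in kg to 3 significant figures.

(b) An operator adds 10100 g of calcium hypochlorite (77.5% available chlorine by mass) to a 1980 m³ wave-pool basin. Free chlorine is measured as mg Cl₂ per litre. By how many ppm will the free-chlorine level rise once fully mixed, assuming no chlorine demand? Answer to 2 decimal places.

(a) 1.46 kg; (b) 3.95 ppm

(a) Volume: 522 m³ = 522,000 L.
(a) [OCl⁻]/[HOCl] = 10^(pH − pKa) = 10^(7.27 − 7.51) = 0.5754; fraction as HOCl = 1/(1 + 0.5754) = 0.6347.
(a) Free chlorine required for 2.03 ppm HOCl: 2.03 / 0.6347 = 3.198 ppm.
(a) FC to add: 3.198 − 0.7 = 2.498 mg/L as Cl₂.
(a) Cl₂ equivalent: 2.498 mg/L × 522,000 L = 1304 g.
(a) Product at 89.2% available Cl: 1304 / 0.892 = 1462 g.

(b) Volume: 1980 m³ = 1,980,000 L.
(b) Available chlorine delivered: 10,100 g × 0.775 = 7828 g as Cl₂.
(b) Concentration rise: 7828 g / 1,980,000 L = 3.953 mg/L = 3.95 ppm.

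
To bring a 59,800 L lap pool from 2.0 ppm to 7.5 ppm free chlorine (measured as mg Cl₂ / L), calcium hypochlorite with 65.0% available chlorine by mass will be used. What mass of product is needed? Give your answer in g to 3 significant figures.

506 g

Chlorine deficit: 7.5 − 2.0 = 5.5 ppm = 5.5 mg/L as Cl₂.
Cl₂ equivalent needed: 5.5 mg/L × 59,800 L = 328,900 mg = 328.9 g.
Product at 65.0% available chlorine: 328.9 / 0.65 = 506 g.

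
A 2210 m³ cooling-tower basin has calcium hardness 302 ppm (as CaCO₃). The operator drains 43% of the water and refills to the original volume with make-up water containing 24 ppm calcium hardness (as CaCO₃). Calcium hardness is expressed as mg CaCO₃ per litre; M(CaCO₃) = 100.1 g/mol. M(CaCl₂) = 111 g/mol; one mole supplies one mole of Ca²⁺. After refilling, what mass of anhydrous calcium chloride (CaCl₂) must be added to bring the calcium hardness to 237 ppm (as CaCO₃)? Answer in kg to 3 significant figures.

134 kg

Volume: 2210 m³ = 2,210,000 L.
After draining 43% and refilling: 302 × 0.57 + 24 × 0.43 = 182.46 ppm.
Deficit to target: 237 − 182.46 = 54.54 mg/L.
As CaCO₃: 54.54 mg/L × 2,210,000 L = 120,500 g; ÷ 100.1 = 1204 mol Ca²⁺.
Mass: 1204 × 111 = 133,700 g.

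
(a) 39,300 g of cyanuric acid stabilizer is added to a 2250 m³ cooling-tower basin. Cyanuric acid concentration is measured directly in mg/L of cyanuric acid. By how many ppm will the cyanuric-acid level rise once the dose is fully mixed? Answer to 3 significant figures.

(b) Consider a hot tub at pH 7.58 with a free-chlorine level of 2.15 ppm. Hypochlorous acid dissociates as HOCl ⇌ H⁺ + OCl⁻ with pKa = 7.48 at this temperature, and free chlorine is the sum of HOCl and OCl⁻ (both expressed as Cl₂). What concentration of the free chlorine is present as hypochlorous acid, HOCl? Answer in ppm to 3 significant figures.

(a) Volume: 2250 m³ = 2,250,000 L.
(a) Rise: 39,300 g / 2,250,000 L × 1000 = 17.47 mg/L.

(b) [OCl⁻]/[HOCl] = 10^(pH − pKa) = 10^(7.58 − 7.48) = 10^0.10 = 1.259.
(b) Fraction as HOCl = 1 / (1 + 1.259) = 0.4427.
(b) HOCl = 0.4427 × 2.15 ppm = 0.9518 ppm.

(a) 17.5 ppm; (b) 0.952 ppm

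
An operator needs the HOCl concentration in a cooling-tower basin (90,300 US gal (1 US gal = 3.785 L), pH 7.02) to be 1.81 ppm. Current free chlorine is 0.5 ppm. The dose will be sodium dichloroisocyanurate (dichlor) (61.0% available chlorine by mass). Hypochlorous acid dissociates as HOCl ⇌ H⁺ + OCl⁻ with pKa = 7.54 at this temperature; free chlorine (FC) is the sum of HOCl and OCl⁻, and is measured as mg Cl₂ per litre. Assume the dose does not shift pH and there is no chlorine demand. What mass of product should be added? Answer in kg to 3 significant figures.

1.04 kg

Volume: 90,300 US gal × 3.785 L/gal = 341,786 L.
[OCl⁻]/[HOCl] = 10^(pH − pKa) = 10^(7.02 − 7.54) = 0.302; fraction as HOCl = 1/(1 + 0.302) = 0.7681.
Free chlorine required for 1.81 ppm HOCl: 1.81 / 0.7681 = 2.357 ppm.
FC to add: 2.357 − 0.5 = 1.857 mg/L as Cl₂.
Cl₂ equivalent: 1.857 mg/L × 341,786 L = 634.6 g.
Product at 61.0% available Cl: 634.6 / 0.61 = 1040 g.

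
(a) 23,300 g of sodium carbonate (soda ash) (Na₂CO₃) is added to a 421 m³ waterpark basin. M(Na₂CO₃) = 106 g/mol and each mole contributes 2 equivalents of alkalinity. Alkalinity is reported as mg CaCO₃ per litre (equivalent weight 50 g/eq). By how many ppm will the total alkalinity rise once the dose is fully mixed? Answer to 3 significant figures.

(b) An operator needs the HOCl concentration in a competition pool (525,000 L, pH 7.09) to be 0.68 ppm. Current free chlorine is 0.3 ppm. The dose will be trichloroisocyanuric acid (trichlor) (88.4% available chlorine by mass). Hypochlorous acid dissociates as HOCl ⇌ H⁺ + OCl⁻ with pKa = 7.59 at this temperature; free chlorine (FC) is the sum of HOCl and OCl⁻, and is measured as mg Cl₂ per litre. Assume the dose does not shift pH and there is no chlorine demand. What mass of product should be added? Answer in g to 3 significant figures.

(a) Volume: 421 m³ = 421,000 L.
(a) Moles of Na₂CO₃: 23,300 g ÷ 106 g/mol = 219.8 mol → 439.6 eq of alkalinity.
(a) As CaCO₃: 439.6 eq × 50 g/eq = 21,980 g.
(a) Rise: 21,980 g / 421,000 L × 1000 = 52.21 mg/L.

(b) [OCl⁻]/[HOCl] = 10^(pH − pKa) = 10^(7.09 − 7.59) = 0.3162; fraction as HOCl = 1/(1 + 0.3162) = 0.7597.
(b) Free chlorine required for 0.68 ppm HOCl: 0.68 / 0.7597 = 0.895 ppm.
(b) FC to add: 0.895 − 0.3 = 0.595 mg/L as Cl₂.
(b) Cl₂ equivalent: 0.595 mg/L × 525,000 L = 312.4 g.
(b) Product at 88.4% available Cl: 312.4 / 0.884 = 353.4 g.

(a) 52.2 ppm; (b) 353 g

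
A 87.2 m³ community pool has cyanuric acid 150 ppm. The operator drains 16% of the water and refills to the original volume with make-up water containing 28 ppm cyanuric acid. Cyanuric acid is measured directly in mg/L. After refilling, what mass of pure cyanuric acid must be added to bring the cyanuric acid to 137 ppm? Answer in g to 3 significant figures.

569 g

Volume: 87.2 m³ = 87,200 L.
After draining 16% and refilling: 150 × 0.84 + 28 × 0.16 = 130.48 ppm.
Deficit to target: 137 − 130.48 = 6.52 mg/L.
Mass: 6.52 mg/L × 87,200 L = 568.5 g cyanuric acid.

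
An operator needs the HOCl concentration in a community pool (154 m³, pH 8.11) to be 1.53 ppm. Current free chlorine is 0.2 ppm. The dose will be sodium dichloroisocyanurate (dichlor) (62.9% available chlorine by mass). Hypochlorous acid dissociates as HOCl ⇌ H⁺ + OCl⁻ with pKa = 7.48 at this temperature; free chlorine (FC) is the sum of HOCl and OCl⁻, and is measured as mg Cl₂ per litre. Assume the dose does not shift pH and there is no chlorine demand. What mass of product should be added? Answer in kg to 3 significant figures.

1.92 kg

Volume: 154 m³ = 154,000 L.
[OCl⁻]/[HOCl] = 10^(pH − pKa) = 10^(8.11 − 7.48) = 4.266; fraction as HOCl = 1/(1 + 4.266) = 0.1899.
Free chlorine required for 1.53 ppm HOCl: 1.53 / 0.1899 = 8.057 ppm.
FC to add: 8.057 − 0.2 = 7.857 mg/L as Cl₂.
Cl₂ equivalent: 7.857 mg/L × 154,000 L = 1210 g.
Product at 62.9% available Cl: 1210 / 0.629 = 1924 g.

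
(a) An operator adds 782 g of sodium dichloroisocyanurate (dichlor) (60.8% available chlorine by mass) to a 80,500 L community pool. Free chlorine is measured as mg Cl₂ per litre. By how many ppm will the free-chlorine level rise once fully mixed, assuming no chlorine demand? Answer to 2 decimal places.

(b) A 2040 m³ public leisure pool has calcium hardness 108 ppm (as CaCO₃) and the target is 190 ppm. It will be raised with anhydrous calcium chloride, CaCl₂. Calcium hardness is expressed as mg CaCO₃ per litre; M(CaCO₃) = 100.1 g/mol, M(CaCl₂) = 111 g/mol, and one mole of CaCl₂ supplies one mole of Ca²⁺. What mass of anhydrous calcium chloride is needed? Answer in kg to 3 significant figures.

(a) Available chlorine delivered: 782 g × 0.608 = 475.5 g as Cl₂.
(a) Concentration rise: 475.5 g / 80,500 L = 5.906 mg/L = 5.91 ppm.

(b) Volume: 2040 m³ = 2,040,000 L.
(b) Hardness to add: (190 − 108) = 82 mg/L as CaCO₃ × 2,040,000 L = 167,300 g as CaCO₃.
(b) Moles of Ca²⁺ (1 mol Ca²⁺ ≡ 1 mol CaCO₃): 167,300 / 100.1 g/mol = 1671 mol.
(b) Mass of CaCl₂: 1671 × 111 = 185,500 g.

(a) 5.91 ppm; (b) 185 kg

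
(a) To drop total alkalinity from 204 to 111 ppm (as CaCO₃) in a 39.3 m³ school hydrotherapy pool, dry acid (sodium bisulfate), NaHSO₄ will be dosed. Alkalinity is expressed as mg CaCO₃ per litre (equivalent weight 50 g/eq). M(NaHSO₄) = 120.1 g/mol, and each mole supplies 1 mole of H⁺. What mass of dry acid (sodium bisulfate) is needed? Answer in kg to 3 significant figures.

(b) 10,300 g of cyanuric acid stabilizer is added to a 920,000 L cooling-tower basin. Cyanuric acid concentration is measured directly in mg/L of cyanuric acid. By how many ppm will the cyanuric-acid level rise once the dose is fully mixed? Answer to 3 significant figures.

(a) Volume: 39.3 m³ = 39,300 L.
(a) Alkalinity to neutralize: (204 − 111) = 93 mg/L as CaCO₃ × 39,300 L = 3655 g as CaCO₃.
(a) Equivalents of H⁺ required: 3655 ÷ 50 g/eq = 73.1 eq = 73.1 mol NaHSO₄.
(a) Mass of NaHSO₄: 73.1 × 120.1 = 8779 g.

(b) Rise: 10,300 g / 920,000 L × 1000 = 11.2 mg/L.

(a) 8.78 kg; (b) 11.2 ppm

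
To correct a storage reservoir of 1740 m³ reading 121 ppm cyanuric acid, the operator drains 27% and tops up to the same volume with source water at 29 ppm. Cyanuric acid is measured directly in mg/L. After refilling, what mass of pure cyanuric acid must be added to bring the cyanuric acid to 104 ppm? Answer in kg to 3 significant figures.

13.6 kg

Volume: 1740 m³ = 1,740,000 L.
After draining 27% and refilling: 121 × 0.73 + 29 × 0.27 = 96.16 ppm.
Deficit to target: 104 − 96.16 = 7.84 mg/L.
Mass: 7.84 mg/L × 1,740,000 L = 13,640 g cyanuric acid.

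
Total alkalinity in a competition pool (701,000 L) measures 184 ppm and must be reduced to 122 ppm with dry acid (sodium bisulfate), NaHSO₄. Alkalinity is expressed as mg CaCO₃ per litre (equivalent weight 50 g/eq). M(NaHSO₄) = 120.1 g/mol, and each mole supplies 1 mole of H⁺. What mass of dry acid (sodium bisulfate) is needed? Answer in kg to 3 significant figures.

Alkalinity to neutralize: (184 − 122) = 62 mg/L as CaCO₃ × 701,000 L = 43,460 g as CaCO₃.
Equivalents of H⁺ required: 43,460 ÷ 50 g/eq = 869.2 eq = 869.2 mol NaHSO₄.
Mass of NaHSO₄: 869.2 × 120.1 = 104,400 g.

104 kg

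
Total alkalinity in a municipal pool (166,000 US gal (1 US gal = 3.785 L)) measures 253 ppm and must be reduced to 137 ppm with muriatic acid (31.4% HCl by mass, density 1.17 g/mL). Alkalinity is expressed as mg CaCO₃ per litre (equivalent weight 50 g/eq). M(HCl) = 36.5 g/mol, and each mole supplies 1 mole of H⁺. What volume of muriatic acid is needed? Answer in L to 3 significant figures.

Volume: 166,000 US gal × 3.785 L/gal = 628,310 L.
Alkalinity to neutralize: (253 − 137) = 116 mg/L as CaCO₃ × 628,310 L = 72,880 g as CaCO₃.
Equivalents of H⁺ required: 72,880 ÷ 50 g/eq = 1458 eq = 1458 mol HCl.
Mass of HCl: 1458 × 36.5 = 53,210 g.
Mass of 31.4% solution: 53,210 / 0.314 = 169,400 g.
Volume: 169,400 g ÷ 1.17 g/mL = 144,800 mL.

145 L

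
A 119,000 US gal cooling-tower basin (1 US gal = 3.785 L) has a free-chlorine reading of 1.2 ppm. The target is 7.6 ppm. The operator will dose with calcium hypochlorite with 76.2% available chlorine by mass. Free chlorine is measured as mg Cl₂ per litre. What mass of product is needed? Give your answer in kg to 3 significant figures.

3.78 kg

Volume: 119,000 US gal × 3.785 L/gal = 450,415 L.
Chlorine deficit: 7.6 − 1.2 = 6.4 ppm = 6.4 mg/L as Cl₂.
Cl₂ equivalent needed: 6.4 mg/L × 450,415 L = 2,883,000 mg = 2883 g.
Product at 76.2% available chlorine: 2883 / 0.762 = 3783 g.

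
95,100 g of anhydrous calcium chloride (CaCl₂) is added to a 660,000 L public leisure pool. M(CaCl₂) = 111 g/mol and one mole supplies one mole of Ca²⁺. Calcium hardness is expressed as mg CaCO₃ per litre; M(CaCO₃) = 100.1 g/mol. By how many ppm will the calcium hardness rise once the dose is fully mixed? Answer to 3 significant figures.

130 ppm

Moles of Ca²⁺: 95,100 g ÷ 111 g/mol = 856.8 mol.
As CaCO₃: 856.8 mol × 100.1 g/mol = 85,760 g.
Rise: 85,760 g / 660,000 L × 1000 = 129.9 mg/L.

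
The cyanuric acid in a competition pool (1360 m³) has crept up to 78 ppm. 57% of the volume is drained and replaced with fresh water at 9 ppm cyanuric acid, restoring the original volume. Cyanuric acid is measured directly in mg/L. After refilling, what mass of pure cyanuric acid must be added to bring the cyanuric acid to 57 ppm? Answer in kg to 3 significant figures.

24.9 kg

Volume: 1360 m³ = 1,360,000 L.
After draining 57% and refilling: 78 × 0.43 + 9 × 0.57 = 38.67 ppm.
Deficit to target: 57 − 38.67 = 18.33 mg/L.
Mass: 18.33 mg/L × 1,360,000 L = 24,930 g cyanuric acid.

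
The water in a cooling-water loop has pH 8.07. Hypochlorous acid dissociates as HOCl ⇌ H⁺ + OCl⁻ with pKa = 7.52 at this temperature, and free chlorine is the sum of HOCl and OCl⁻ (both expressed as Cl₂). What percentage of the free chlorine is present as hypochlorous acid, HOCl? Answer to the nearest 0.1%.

22.0%

[OCl⁻]/[HOCl] = 10^(pH − pKa) = 10^(8.07 − 7.52) = 10^0.55 = 3.548.
Fraction as HOCl = 1 / (1 + 3.548) = 0.2199.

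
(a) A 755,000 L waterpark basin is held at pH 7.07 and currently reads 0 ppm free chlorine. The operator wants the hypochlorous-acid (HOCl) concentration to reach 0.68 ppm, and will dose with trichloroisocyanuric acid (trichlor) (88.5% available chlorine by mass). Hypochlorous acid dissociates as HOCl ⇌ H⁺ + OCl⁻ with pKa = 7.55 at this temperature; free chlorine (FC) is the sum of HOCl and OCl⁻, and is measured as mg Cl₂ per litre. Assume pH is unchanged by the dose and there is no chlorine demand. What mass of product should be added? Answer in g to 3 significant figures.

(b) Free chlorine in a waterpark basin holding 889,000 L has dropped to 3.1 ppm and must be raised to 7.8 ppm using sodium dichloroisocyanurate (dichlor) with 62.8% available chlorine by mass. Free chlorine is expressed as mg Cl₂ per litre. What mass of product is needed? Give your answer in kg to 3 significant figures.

(a) [OCl⁻]/[HOCl] = 10^(pH − pKa) = 10^(7.07 − 7.55) = 0.3311; fraction as HOCl = 1/(1 + 0.3311) = 0.7512.
(a) Free chlorine required for 0.68 ppm HOCl: 0.68 / 0.7512 = 0.9052 ppm.
(a) FC to add: 0.9052 − 0 = 0.9052 mg/L as Cl₂.
(a) Cl₂ equivalent: 0.9052 mg/L × 755,000 L = 683.4 g.
(a) Product at 88.5% available Cl: 683.4 / 0.885 = 772.2 g.

(b) Chlorine deficit: 7.8 − 3.1 = 4.7 ppm = 4.7 mg/L as Cl₂.
(b) Cl₂ equivalent needed: 4.7 mg/L × 889,000 L = 4,178,000 mg = 4178 g.
(b) Product at 62.8% available chlorine: 4178 / 0.628 = 6653 g.

(a) 772 g; (b) 6.65 kg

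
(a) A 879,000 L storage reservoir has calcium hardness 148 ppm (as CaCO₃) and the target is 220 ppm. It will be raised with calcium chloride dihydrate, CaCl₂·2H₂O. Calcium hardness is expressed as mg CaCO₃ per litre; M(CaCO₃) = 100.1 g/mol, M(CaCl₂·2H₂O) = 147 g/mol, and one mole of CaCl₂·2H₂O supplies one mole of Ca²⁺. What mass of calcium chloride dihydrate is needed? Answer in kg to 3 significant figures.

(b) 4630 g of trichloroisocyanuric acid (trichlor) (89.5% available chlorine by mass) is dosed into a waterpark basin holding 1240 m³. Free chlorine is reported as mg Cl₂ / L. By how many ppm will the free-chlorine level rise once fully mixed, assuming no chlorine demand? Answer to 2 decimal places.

(a) Hardness to add: (220 − 148) = 72 mg/L as CaCO₃ × 879,000 L = 63,290 g as CaCO₃.
(a) Moles of Ca²⁺ (1 mol Ca²⁺ ≡ 1 mol CaCO₃): 63,290 / 100.1 g/mol = 632.2 mol.
(a) Mass of CaCl₂·2H₂O: 632.2 × 147 = 92,940 g.

(b) Volume: 1240 m³ = 1,240,000 L.
(b) Available chlorine delivered: 4630 g × 0.895 = 4144 g as Cl₂.
(b) Concentration rise: 4144 g / 1,240,000 L = 3.342 mg/L = 3.34 ppm.

(a) 92.9 kg; (b) 3.34 ppm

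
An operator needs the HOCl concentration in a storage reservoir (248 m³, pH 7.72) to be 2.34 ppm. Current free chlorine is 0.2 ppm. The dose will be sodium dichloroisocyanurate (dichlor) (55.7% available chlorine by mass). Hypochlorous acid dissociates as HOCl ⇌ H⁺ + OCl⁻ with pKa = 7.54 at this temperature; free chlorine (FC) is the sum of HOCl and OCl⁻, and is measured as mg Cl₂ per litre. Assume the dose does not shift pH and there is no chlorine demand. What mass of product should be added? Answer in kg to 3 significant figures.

Volume: 248 m³ = 248,000 L.
[OCl⁻]/[HOCl] = 10^(pH − pKa) = 10^(7.72 − 7.54) = 1.514; fraction as HOCl = 1/(1 + 1.514) = 0.3978.
Free chlorine required for 2.34 ppm HOCl: 2.34 / 0.3978 = 5.882 ppm.
FC to add: 5.882 − 0.2 = 5.682 mg/L as Cl₂.
Cl₂ equivalent: 5.682 mg/L × 248,000 L = 1409 g.
Product at 55.7% available Cl: 1409 / 0.557 = 2530 g.

2.53 kg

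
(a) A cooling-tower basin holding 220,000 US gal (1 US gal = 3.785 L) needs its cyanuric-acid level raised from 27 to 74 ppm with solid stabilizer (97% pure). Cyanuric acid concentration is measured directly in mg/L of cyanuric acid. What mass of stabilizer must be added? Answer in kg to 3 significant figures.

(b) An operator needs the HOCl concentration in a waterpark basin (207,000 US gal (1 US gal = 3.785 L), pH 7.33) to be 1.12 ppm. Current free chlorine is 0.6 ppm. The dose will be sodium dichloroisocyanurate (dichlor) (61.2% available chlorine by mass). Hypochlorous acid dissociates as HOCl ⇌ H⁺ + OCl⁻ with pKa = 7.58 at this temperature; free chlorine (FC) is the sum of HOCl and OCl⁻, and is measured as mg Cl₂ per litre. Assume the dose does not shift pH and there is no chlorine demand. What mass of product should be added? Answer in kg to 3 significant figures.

(a) Volume: 220,000 US gal × 3.785 L/gal = 832,700 L.
(a) CYA to add: (74 − 27) = 47 mg/L × 832,700 L = 39,140 g cyanuric acid.
(a) At 97% purity: 39,140 / 0.97 = 40,350 g product.

(b) Volume: 207,000 US gal × 3.785 L/gal = 783,495 L.
(b) [OCl⁻]/[HOCl] = 10^(pH − pKa) = 10^(7.33 − 7.58) = 0.5623; fraction as HOCl = 1/(1 + 0.5623) = 0.6401.
(b) Free chlorine required for 1.12 ppm HOCl: 1.12 / 0.6401 = 1.75 ppm.
(b) FC to add: 1.75 − 0.6 = 1.15 mg/L as Cl₂.
(b) Cl₂ equivalent: 1.15 mg/L × 783,495 L = 900.9 g.
(b) Product at 61.2% available Cl: 900.9 / 0.612 = 1472 g.

(a) 40.3 kg; (b) 1.47 kg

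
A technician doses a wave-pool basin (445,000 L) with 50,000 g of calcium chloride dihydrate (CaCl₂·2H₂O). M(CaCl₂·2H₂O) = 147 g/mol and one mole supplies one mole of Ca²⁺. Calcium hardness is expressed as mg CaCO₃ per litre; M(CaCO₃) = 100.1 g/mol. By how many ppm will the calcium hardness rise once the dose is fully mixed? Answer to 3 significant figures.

76.5 ppm

Moles of Ca²⁺: 50,000 g ÷ 147 g/mol = 340.1 mol.
As CaCO₃: 340.1 mol × 100.1 g/mol = 34,050 g.
Rise: 34,050 g / 445,000 L × 1000 = 76.51 mg/L.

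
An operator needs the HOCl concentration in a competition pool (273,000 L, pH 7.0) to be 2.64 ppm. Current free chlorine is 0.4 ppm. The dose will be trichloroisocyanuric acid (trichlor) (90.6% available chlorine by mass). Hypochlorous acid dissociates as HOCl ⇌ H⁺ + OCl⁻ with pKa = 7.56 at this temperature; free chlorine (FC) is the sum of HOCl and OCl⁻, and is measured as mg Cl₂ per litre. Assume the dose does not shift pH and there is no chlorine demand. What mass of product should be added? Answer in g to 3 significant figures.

[OCl⁻]/[HOCl] = 10^(pH − pKa) = 10^(7.0 − 7.56) = 0.2754; fraction as HOCl = 1/(1 + 0.2754) = 0.7841.
Free chlorine required for 2.64 ppm HOCl: 2.64 / 0.7841 = 3.367 ppm.
FC to add: 3.367 − 0.4 = 2.967 mg/L as Cl₂.
Cl₂ equivalent: 2.967 mg/L × 273,000 L = 810 g.
Product at 90.6% available Cl: 810 / 0.906 = 894.1 g.

894 g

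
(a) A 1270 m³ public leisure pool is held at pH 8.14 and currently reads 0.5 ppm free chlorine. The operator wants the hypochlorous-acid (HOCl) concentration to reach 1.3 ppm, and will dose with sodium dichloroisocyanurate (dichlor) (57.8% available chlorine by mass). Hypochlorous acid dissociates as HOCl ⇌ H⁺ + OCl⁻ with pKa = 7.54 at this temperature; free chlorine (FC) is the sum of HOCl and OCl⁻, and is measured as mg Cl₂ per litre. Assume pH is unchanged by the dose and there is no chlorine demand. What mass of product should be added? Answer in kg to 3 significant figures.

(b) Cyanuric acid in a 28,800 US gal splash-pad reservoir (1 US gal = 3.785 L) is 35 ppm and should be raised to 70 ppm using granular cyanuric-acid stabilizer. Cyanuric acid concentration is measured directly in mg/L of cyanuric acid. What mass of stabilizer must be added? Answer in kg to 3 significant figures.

(a) 13.1 kg; (b) 3.82 kg

(a) Volume: 1270 m³ = 1,270,000 L.
(a) [OCl⁻]/[HOCl] = 10^(pH − pKa) = 10^(8.14 − 7.54) = 3.981; fraction as HOCl = 1/(1 + 3.981) = 0.2008.
(a) Free chlorine required for 1.3 ppm HOCl: 1.3 / 0.2008 = 6.475 ppm.
(a) FC to add: 6.475 − 0.5 = 5.975 mg/L as Cl₂.
(a) Cl₂ equivalent: 5.975 mg/L × 1,270,000 L = 7589 g.
(a) Product at 57.8% available Cl: 7589 / 0.578 = 13,130 g.

(b) Volume: 28,800 US gal × 3.785 L/gal = 109,008 L.
(b) CYA to add: (70 − 35) = 35 mg/L × 109,008 L = 3815 g cyanuric acid.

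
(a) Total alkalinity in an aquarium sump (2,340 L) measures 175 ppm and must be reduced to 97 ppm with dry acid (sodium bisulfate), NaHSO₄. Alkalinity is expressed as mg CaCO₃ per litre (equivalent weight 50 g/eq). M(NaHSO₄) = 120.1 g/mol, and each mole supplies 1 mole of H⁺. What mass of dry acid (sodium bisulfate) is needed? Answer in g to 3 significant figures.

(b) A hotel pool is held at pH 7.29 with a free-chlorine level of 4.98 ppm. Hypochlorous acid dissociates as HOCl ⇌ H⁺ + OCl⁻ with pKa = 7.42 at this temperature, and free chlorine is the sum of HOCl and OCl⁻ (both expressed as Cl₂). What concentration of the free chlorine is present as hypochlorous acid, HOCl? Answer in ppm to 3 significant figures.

(a) 438 g; (b) 2.86 ppm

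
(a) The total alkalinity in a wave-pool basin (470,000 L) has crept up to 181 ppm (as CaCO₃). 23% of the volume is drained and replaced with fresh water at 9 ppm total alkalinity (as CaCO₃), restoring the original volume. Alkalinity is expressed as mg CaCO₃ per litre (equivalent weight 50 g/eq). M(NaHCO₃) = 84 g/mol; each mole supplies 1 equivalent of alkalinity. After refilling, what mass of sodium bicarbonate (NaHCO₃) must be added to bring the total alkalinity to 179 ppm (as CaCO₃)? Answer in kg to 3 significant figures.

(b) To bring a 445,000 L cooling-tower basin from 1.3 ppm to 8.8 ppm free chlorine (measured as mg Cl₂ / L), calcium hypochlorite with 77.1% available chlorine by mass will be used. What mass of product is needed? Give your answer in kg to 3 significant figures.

(a) 29.7 kg; (b) 4.33 kg

(a) After draining 23% and refilling: 181 × 0.77 + 9 × 0.23 = 141.44 ppm.
(a) Deficit to target: 179 − 141.44 = 37.56 mg/L.
(a) As CaCO₃: 37.56 mg/L × 470,000 L = 17,650 g; ÷ 50 g/eq ÷ 1 = 353.1 mol NaHCO₃.
(a) Mass: 353.1 × 84 = 29,660 g.

(b) Chlorine deficit: 8.8 − 1.3 = 7.5 ppm = 7.5 mg/L as Cl₂.
(b) Cl₂ equivalent needed: 7.5 mg/L × 445,000 L = 3,338,000 mg = 3338 g.
(b) Product at 77.1% available chlorine: 3338 / 0.771 = 4329 g.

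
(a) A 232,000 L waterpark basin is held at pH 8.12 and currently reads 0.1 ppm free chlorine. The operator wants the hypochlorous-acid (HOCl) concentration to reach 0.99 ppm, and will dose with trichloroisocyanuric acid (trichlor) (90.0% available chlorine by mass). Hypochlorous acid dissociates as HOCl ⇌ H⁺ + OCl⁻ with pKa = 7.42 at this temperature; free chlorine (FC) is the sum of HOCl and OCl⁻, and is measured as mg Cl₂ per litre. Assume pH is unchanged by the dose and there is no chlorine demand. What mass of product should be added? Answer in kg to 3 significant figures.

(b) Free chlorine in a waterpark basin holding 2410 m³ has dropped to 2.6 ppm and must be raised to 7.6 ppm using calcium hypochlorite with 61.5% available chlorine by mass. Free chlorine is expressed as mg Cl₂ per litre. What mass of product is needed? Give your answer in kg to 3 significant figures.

(a) 1.51 kg; (b) 19.6 kg

(a) [OCl⁻]/[HOCl] = 10^(pH − pKa) = 10^(8.12 − 7.42) = 5.012; fraction as HOCl = 1/(1 + 5.012) = 0.1663.
(a) Free chlorine required for 0.99 ppm HOCl: 0.99 / 0.1663 = 5.952 ppm.
(a) FC to add: 5.952 − 0.1 = 5.852 mg/L as Cl₂.
(a) Cl₂ equivalent: 5.852 mg/L × 232,000 L = 1358 g.
(a) Product at 90.0% available Cl: 1358 / 0.9 = 1508 g.

(b) Volume: 2410 m³ = 2,410,000 L.
(b) Chlorine deficit: 7.6 − 2.6 = 5 ppm = 5 mg/L as Cl₂.
(b) Cl₂ equivalent needed: 5 mg/L × 2,410,000 L = 12,050,000 mg = 12,050 g.
(b) Product at 61.5% available chlorine: 12,050 / 0.615 = 19,590 g.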